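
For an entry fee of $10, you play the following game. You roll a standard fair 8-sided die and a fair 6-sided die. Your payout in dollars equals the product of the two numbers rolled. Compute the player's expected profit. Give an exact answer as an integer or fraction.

23/4 dollars

Distribution of the product of the two numbers rolled: 1 w.p. 1/48, 2 w.p. 1/24, 3 w.p. 1/24, 4 w.p. 1/16, 5 w.p. 1/24, 6 w.p. 1/12, …
E[payout] = (1/48)·1 + (1/24)·2 + (1/24)·3 + (1/16)·4 + (1/24)·5 + (1/12)·6 + (1/48)·7 + (1/16)·8 + (1/48)·9 + (1/24)·10 + (1/12)·12 + (1/48)·14 + (1/24)·15 + (1/24)·16 + (1/24)·18 + (1/24)·20 + (1/48)·21 + (1/16)·24 + (1/48)·25 + (1/48)·28 + (1/24)·30 + (1/48)·32 + (1/48)·35 + (1/48)·36 + (1/48)·40 + (1/48)·42 + (1/48)·48 = 63/4
Expected profit = 63/4 − 10 = 23/4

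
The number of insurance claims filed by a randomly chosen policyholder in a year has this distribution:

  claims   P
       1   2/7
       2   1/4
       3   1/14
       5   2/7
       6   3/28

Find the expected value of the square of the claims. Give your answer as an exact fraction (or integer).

E[X²] = (2/7)·1 + (1/4)·4 + (1/14)·9 + (2/7)·25 + (3/28)·36
     = 181/14

181/14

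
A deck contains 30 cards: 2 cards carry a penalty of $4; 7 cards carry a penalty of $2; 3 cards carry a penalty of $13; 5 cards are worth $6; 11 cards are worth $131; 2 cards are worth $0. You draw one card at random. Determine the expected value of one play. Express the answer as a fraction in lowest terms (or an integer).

E[payout] = (2/30)·(-4) + (7/30)·(-2) + (3/30)·(-13) + (5/30)·6 + (11/30)·131 + (2/30)·0 = 47

$47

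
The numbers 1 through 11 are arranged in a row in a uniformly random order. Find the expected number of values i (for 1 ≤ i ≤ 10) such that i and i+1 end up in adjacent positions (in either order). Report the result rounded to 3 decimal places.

1.818

For each i ∈ {1,…,10}, let Xᵢ = 1 if i and i+1 are adjacent. P(Xᵢ=1) = 2·(11−1)!/11! = 2/11.
By linearity, E[ΣXᵢ] = (10)·(2/11) = 20/11.
≈ 1.818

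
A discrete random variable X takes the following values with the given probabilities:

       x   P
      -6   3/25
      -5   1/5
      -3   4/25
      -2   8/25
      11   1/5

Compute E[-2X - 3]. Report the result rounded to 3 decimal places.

-1.720

E[-2x-3] = (3/25)·9 + (1/5)·7 + (4/25)·3 + (8/25)·1 + (1/5)·(-25)
     = -43/25 ≈ -1.720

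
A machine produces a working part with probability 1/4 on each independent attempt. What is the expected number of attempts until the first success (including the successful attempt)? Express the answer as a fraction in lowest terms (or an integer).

4

For a geometric distribution, E[trials] = 1/p = 1/(1/4) = 4.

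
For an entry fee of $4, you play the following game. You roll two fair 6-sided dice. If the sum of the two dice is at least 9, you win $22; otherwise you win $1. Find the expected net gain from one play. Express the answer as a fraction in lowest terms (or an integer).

17/6 dollars

E[payout] = (13/18)·1 + (5/18)·22 = 41/6
Expected profit = 41/6 − 4 = 17/6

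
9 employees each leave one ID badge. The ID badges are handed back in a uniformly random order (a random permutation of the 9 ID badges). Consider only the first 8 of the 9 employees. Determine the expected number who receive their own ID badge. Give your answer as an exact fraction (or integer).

8/9

Let Xᵢ = 1 if person i gets their own ID badge. For each i, P(Xᵢ=1) = 1/9.
By linearity of expectation, E[X₁+…+X_8] = 8·(1/9) = 8/9.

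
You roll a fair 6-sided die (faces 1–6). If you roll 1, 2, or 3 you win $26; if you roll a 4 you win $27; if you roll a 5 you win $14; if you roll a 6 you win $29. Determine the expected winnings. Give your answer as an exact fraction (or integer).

E[payout] = (1/6)·14 + (1/2)·26 + (1/6)·27 + (1/6)·29 = 74/3

74/3 dollars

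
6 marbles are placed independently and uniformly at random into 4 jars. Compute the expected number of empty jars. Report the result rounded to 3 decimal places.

0.712

Let Xⱼ=1 if jar j is empty. P(Xⱼ=1) = ((4-1)/4)^6 = 729/4096.
By linearity, E[#empty] = 4·729/4096 = 729/1024.
≈ 0.712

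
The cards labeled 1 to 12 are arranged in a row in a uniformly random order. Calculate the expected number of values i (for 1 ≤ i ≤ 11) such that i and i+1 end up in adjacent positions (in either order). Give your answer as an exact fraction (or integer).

For each i ∈ {1,…,11}, let Xᵢ = 1 if i and i+1 are adjacent. P(Xᵢ=1) = 2·(12−1)!/12! = 2/12.
By linearity, E[ΣXᵢ] = (11)·(2/12) = 11/6.

11/6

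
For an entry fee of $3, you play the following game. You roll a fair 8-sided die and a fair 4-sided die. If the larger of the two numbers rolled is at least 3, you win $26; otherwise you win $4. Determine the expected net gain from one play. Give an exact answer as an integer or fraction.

81/4 dollars

E[payout] = (1/8)·4 + (7/8)·26 = 93/4
Expected profit = 93/4 − 3 = 81/4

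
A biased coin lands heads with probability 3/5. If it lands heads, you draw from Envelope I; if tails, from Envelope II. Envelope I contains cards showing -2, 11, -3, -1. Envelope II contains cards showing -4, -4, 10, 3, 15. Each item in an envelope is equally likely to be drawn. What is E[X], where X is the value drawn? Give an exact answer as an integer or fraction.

47/20

E[X | Envelope I] = (-2 + 11 − 3 − 1)/4 = 5/4
E[X | Envelope II] = (-4 − 4 + 10 + 3 + 15)/5 = 4
E[X] = (3/5)·5/4 + (2/5)·4 = 47/20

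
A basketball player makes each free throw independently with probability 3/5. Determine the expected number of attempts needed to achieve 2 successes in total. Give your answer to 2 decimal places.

3.33

By linearity (sum of 2 independent geometric waits), E[trials] = 2/p = 2/(3/5) = 10/3.
≈ 3.33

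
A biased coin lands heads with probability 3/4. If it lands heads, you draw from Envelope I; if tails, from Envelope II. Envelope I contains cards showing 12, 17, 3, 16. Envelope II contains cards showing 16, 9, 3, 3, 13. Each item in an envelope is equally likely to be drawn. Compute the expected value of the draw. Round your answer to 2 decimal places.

11.20

E[X | Envelope I] = (12 + 17 + 3 + 16)/4 = 12
E[X | Envelope II] = (16 + 9 + 3 + 3 + 13)/5 = 44/5
E[X] = (3/4)·12 + (1/4)·44/5 = 56/5 ≈ 11.20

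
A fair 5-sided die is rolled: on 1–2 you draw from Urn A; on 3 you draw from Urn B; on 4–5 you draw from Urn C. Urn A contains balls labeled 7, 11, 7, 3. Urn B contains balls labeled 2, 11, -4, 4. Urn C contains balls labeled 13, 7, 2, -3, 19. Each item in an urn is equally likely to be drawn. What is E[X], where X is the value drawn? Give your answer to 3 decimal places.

E[X | Urn A] = (7 + 11 + 7 + 3)/4 = 7
E[X | Urn B] = (2 + 11 − 4 + 4)/4 = 13/4
E[X | Urn C] = (13 + 7 + 2 − 3 + 19)/5 = 38/5
E[X] = (2/5)·7 + (1/5)·13/4 + (2/5)·38/5 = 649/100 ≈ 6.490

6.490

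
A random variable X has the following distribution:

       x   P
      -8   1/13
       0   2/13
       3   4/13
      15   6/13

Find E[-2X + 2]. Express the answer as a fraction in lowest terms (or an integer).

E[-2x+2] = (1/13)·18 + (2/13)·2 + (4/13)·(-4) + (6/13)·(-28)
     = -162/13

-162/13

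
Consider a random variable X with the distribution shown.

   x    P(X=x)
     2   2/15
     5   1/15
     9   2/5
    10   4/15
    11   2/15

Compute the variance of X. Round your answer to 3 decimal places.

7.956

E[X] = (2/15)·2 + (1/15)·5 + (2/5)·9 + (4/15)·10 + (2/15)·11 = 25/3
E[X²] = (2/15)·4 + (1/15)·25 + (2/5)·81 + (4/15)·100 + (2/15)·121 = 387/5
Var(X) = 387/5 − (25/3)² = 358/45 ≈ 7.956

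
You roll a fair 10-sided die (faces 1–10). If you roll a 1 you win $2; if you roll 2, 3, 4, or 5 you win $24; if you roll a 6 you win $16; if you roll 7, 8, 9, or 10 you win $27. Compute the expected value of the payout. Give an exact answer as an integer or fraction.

E[payout] = (1/10)·2 + (1/10)·16 + (2/5)·24 + (2/5)·27 = 111/5

111/5 dollars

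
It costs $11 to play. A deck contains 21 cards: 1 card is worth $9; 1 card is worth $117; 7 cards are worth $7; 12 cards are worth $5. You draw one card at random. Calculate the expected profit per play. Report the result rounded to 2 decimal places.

$0.19

E[payout] = (1/21)·9 + (1/21)·117 + (7/21)·7 + (12/21)·5 = 235/21
Expected profit = 235/21 − 11 = 4/21 ≈ $0.19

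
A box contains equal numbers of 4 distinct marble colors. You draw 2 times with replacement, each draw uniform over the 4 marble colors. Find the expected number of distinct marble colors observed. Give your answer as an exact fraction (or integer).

7/4

Let Xⱼ=1 if type j appears at least once. P(Xⱼ=1) = 1 − ((4−1)/4)^2 = 7/16.
E[#distinct] = 4·7/16 = 7/4.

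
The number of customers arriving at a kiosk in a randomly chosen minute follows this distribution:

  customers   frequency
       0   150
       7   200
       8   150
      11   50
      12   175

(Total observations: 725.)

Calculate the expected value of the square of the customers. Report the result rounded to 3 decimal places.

69.862

Total = 725, so P(customers=0) = 150/725, etc.
E[X²] = (6/29)·0 + (8/29)·49 + (6/29)·64 + (2/29)·121 + (7/29)·144
     = 2026/29 ≈ 69.862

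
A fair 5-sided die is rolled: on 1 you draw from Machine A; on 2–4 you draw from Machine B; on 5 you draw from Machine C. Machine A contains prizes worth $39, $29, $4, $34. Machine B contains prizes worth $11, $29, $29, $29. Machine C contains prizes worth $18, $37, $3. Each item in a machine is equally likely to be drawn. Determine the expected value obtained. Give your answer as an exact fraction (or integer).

E[X | Machine A] = (39 + 29 + 4 + 34)/4 = 53/2
E[X | Machine B] = (11 + 29 + 29 + 29)/4 = 49/2
E[X | Machine C] = (18 + 37 + 3)/3 = 58/3
E[X] = (1/5)·53/2 + (3/5)·49/2 + (1/5)·58/3 = 358/15

358/15 dollars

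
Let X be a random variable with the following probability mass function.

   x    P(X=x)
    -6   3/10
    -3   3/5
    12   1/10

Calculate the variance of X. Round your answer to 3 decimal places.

E[X] = (3/10)·(-6) + (3/5)·(-3) + (1/10)·12 = -12/5
E[X²] = (3/10)·36 + (3/5)·9 + (1/10)·144 = 153/5
Var(X) = 153/5 − (-12/5)² = 621/25 ≈ 24.840

24.840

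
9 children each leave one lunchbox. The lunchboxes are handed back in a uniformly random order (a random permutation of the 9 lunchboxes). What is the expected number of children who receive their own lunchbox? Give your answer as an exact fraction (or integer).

1

Let Xᵢ = 1 if person i gets their own lunchbox. For each i, P(Xᵢ=1) = 1/9.
By linearity of expectation, E[X₁+…+X_9] = 9·(1/9) = 1.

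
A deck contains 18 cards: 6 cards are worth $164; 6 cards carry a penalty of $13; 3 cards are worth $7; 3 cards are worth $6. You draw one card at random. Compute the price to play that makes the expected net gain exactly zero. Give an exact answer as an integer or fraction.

E[payout] = (6/18)·164 + (6/18)·(-13) + (3/18)·7 + (3/18)·6 = 105/2
Fair fee = E[payout] = 105/2

105/2 dollars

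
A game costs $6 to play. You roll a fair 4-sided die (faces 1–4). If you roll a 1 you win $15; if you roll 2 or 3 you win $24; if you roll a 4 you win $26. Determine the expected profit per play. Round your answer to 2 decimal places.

$16.25

E[payout] = (1/4)·15 + (1/2)·24 + (1/4)·26 = 89/4
Expected profit = 89/4 − 6 = 65/4 ≈ $16.25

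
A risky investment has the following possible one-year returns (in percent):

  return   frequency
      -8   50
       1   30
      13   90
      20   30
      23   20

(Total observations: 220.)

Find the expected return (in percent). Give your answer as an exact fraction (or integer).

Total = 220, so P(return=-8) = 50/220, etc.
E[X] = (5/22)·(-8) + (3/22)·1 + (9/22)·13 + (3/22)·20 + (1/11)·23
     = 93/11

93/11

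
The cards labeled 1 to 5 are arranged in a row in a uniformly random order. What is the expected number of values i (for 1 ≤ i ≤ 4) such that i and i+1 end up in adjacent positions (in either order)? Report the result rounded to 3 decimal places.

1.600

For each i ∈ {1,…,4}, let Xᵢ = 1 if i and i+1 are adjacent. P(Xᵢ=1) = 2·(5−1)!/5! = 2/5.
By linearity, E[ΣXᵢ] = (4)·(2/5) = 8/5.
≈ 1.600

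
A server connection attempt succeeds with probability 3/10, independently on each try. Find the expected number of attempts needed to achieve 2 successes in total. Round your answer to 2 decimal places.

By linearity (sum of 2 independent geometric waits), E[trials] = 2/p = 2/(3/10) = 20/3.
≈ 6.67

6.67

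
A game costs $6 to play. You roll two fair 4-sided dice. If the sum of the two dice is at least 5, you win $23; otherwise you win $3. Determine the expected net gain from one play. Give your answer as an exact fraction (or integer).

19/2 dollars

E[payout] = (3/8)·3 + (5/8)·23 = 31/2
Expected profit = 31/2 − 6 = 19/2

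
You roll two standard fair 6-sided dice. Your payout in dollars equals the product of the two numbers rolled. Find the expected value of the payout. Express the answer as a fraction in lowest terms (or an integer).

Distribution of the product of the two numbers rolled: 1 w.p. 1/36, 2 w.p. 1/18, 3 w.p. 1/18, 4 w.p. 1/12, 5 w.p. 1/18, 6 w.p. 1/9, …
E[payout] = (1/36)·1 + (1/18)·2 + (1/18)·3 + (1/12)·4 + (1/18)·5 + (1/9)·6 + (1/18)·8 + (1/36)·9 + (1/18)·10 + (1/9)·12 + (1/18)·15 + (1/36)·16 + (1/18)·18 + (1/18)·20 + (1/18)·24 + (1/36)·25 + (1/18)·30 + (1/36)·36 = 49/4

49/4 dollars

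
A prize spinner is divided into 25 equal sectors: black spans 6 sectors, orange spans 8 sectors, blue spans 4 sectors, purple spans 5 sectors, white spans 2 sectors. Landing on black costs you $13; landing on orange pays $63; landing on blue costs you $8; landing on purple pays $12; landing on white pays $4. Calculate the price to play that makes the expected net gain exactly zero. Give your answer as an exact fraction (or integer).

E[payout] = (6/25)·(-13) + (8/25)·63 + (4/25)·(-8) + (5/25)·12 + (2/25)·4 = 462/25
Fair fee = E[payout] = 462/25

462/25 dollars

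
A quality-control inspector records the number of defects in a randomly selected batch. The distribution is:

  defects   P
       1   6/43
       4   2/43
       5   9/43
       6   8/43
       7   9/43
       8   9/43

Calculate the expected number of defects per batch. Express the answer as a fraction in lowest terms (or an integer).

E[X] = (6/43)·1 + (2/43)·4 + (9/43)·5 + (8/43)·6 + (9/43)·7 + (9/43)·8
     = 242/43

242/43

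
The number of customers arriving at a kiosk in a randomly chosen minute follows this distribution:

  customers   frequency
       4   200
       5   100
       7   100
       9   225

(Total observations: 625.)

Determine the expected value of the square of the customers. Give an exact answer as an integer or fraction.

Total = 625, so P(customers=4) = 200/625, etc.
E[X²] = (8/25)·16 + (4/25)·25 + (4/25)·49 + (9/25)·81
     = 1153/25

1153/25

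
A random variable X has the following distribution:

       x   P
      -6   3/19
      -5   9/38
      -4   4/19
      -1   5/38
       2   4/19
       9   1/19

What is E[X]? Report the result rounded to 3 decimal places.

E[X] = (3/19)·(-6) + (9/38)·(-5) + (4/19)·(-4) + (5/38)·(-1) + (4/19)·2 + (1/19)·9
     = -42/19 ≈ -2.211

-2.211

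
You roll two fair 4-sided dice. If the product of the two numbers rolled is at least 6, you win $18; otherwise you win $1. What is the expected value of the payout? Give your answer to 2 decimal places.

E[payout] = (1/2)·1 + (1/2)·18 = 19/2
≈ $9.50

$9.50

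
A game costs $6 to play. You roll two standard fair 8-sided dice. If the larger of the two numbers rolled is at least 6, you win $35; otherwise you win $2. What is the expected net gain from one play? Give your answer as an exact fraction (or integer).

1031/64 dollars

E[payout] = (25/64)·2 + (39/64)·35 = 1415/64
Expected profit = 1415/64 − 6 = 1031/64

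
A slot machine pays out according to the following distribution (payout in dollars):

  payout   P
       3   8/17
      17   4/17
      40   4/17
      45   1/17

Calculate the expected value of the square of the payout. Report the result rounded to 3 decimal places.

E[X²] = (8/17)·9 + (4/17)·289 + (4/17)·1600 + (1/17)·2025
     = 9653/17 ≈ 567.824

567.824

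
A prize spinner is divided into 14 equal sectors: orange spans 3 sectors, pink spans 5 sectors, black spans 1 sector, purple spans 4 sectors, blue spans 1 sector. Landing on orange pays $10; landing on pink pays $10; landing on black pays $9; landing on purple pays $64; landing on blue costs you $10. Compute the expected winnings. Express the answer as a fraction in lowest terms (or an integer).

335/14 dollars

E[payout] = (3/14)·10 + (5/14)·10 + (1/14)·9 + (4/14)·64 + (1/14)·(-10) = 335/14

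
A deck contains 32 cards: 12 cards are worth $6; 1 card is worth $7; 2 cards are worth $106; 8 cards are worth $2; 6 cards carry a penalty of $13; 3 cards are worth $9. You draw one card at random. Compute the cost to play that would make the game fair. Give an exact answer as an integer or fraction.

$8

E[payout] = (12/32)·6 + (1/32)·7 + (2/32)·106 + (8/32)·2 + (6/32)·(-13) + (3/32)·9 = 8
Fair fee = E[payout] = 8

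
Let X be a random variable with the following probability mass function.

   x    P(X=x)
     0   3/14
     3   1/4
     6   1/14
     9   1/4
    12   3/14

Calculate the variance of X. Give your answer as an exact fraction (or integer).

279/14

E[X] = (3/14)·0 + (1/4)·3 + (1/14)·6 + (1/4)·9 + (3/14)·12 = 6
E[X²] = (3/14)·0 + (1/4)·9 + (1/14)·36 + (1/4)·81 + (3/14)·144 = 783/14
Var(X) = 783/14 − (6)² = 279/14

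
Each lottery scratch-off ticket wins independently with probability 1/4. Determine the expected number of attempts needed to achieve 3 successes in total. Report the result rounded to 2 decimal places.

12.00

By linearity (sum of 3 independent geometric waits), E[trials] = 3/p = 3/(1/4) = 12.
≈ 12.00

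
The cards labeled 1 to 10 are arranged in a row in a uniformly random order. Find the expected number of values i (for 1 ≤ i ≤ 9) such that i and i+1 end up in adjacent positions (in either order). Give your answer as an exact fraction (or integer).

9/5

For each i ∈ {1,…,9}, let Xᵢ = 1 if i and i+1 are adjacent. P(Xᵢ=1) = 2·(10−1)!/10! = 2/10.
By linearity, E[ΣXᵢ] = (9)·(2/10) = 9/5.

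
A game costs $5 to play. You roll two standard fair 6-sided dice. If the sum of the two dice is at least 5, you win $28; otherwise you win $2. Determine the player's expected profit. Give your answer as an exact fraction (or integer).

56/3 dollars

E[payout] = (1/6)·2 + (5/6)·28 = 71/3
Expected profit = 71/3 − 5 = 56/3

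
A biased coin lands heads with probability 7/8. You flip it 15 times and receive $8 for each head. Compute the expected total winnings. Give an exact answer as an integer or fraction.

$105

E[#heads] = 15·7/8 = 105/8 (linearity over flips).
E[winnings] = 8·105/8 = 105.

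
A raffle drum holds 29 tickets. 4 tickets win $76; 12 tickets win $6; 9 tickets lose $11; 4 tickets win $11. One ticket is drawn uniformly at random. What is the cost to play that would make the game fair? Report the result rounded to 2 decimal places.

E[payout] = (4/29)·76 + (12/29)·6 + (9/29)·(-11) + (4/29)·11 = 321/29
Fair fee = E[payout] = 321/29 ≈ $11.07

$11.07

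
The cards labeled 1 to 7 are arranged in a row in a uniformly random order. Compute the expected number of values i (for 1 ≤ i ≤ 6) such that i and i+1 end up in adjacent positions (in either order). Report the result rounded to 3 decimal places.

1.714

For each i ∈ {1,…,6}, let Xᵢ = 1 if i and i+1 are adjacent. P(Xᵢ=1) = 2·(7−1)!/7! = 2/7.
By linearity, E[ΣXᵢ] = (6)·(2/7) = 12/7.
≈ 1.714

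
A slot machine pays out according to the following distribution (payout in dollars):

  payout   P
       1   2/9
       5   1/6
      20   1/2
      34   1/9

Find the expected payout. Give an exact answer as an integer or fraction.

E[X] = (2/9)·1 + (1/6)·5 + (1/2)·20 + (1/9)·34
     = 89/6

89/6 dollars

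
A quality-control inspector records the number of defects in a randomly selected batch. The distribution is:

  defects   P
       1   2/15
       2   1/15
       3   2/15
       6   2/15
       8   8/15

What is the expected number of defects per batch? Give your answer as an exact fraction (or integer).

E[X] = (2/15)·1 + (1/15)·2 + (2/15)·3 + (2/15)·6 + (8/15)·8
     = 86/15

86/15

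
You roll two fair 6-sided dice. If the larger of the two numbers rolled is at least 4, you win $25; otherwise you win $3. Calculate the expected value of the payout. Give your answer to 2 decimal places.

E[payout] = (1/4)·3 + (3/4)·25 = 39/2
≈ $19.50

$19.50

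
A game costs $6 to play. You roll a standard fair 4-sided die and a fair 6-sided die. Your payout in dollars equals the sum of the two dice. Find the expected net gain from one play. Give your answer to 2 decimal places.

$0.00

Distribution of the sum of the two dice: 2 w.p. 1/24, 3 w.p. 1/12, 4 w.p. 1/8, 5 w.p. 1/6, 6 w.p. 1/6, 7 w.p. 1/6, …
E[payout] = (1/24)·2 + (1/12)·3 + (1/8)·4 + (1/6)·5 + (1/6)·6 + (1/6)·7 + (1/8)·8 + (1/12)·9 + (1/24)·10 = 6
Expected profit = 6 − 6 = 0 ≈ $0.00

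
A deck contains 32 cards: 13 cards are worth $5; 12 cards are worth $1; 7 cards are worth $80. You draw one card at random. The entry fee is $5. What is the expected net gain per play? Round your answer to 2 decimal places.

$14.91

E[payout] = (13/32)·5 + (12/32)·1 + (7/32)·80 = 637/32
Expected profit = 637/32 − 5 = 477/32 ≈ $14.91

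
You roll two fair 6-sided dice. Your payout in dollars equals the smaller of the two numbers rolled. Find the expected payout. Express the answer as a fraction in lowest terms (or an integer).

91/36 dollars

Distribution of the smaller of the two numbers rolled: 1 w.p. 11/36, 2 w.p. 1/4, 3 w.p. 7/36, 4 w.p. 5/36, 5 w.p. 1/12, 6 w.p. 1/36
E[payout] = (11/36)·1 + (1/4)·2 + (7/36)·3 + (5/36)·4 + (1/12)·5 + (1/36)·6 = 91/36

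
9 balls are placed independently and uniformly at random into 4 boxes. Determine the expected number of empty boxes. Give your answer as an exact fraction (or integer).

19683/65536

Let Xⱼ=1 if box j is empty. P(Xⱼ=1) = ((4-1)/4)^9 = 19683/262144.
By linearity, E[#empty] = 4·19683/262144 = 19683/65536.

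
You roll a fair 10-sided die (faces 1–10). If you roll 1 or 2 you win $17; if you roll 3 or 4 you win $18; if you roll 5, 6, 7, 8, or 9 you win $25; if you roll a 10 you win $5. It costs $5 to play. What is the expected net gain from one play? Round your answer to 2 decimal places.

$15.00

E[payout] = (1/10)·5 + (1/5)·17 + (1/5)·18 + (1/2)·25 = 20
Expected profit = 20 − 5 = 15 ≈ $15.00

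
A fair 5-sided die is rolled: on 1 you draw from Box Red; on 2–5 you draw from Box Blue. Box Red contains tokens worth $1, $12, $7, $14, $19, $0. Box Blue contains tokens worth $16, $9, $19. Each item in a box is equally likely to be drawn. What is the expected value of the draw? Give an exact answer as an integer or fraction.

27/2 dollars

E[X | Box Red] = (1 + 12 + 7 + 14 + 19 + 0)/6 = 53/6
E[X | Box Blue] = (16 + 9 + 19)/3 = 44/3
E[X] = (1/5)·53/6 + (4/5)·44/3 = 27/2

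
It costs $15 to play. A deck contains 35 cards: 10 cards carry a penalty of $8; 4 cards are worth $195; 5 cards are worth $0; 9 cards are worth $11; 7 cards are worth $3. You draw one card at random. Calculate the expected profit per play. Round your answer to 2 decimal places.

$8.43

E[payout] = (10/35)·(-8) + (4/35)·195 + (5/35)·0 + (9/35)·11 + (7/35)·3 = 164/7
Expected profit = 164/7 − 15 = 59/7 ≈ $8.43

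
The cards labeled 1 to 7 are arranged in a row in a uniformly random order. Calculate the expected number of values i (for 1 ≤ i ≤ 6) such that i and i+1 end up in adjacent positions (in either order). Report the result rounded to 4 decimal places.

1.7143

For each i ∈ {1,…,6}, let Xᵢ = 1 if i and i+1 are adjacent. P(Xᵢ=1) = 2·(7−1)!/7! = 2/7.
By linearity, E[ΣXᵢ] = (6)·(2/7) = 12/7.
≈ 1.7143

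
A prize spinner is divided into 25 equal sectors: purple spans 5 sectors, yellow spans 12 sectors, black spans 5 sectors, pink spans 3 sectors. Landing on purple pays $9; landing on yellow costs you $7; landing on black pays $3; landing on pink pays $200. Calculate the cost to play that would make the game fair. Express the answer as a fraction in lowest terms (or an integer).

576/25 dollars

E[payout] = (5/25)·9 + (12/25)·(-7) + (5/25)·3 + (3/25)·200 = 576/25
Fair fee = E[payout] = 576/25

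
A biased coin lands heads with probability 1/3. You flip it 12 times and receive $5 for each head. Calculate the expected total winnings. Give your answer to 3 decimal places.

E[#heads] = 12·1/3 = 4 (linearity over flips).
E[winnings] = 5·4 = 20.
≈ 20.000

$20.000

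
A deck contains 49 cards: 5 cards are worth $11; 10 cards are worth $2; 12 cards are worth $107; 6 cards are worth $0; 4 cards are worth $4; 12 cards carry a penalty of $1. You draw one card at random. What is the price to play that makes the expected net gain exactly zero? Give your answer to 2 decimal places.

E[payout] = (5/49)·11 + (10/49)·2 + (12/49)·107 + (6/49)·0 + (4/49)·4 + (12/49)·(-1) = 1363/49
Fair fee = E[payout] = 1363/49 ≈ $27.82

$27.82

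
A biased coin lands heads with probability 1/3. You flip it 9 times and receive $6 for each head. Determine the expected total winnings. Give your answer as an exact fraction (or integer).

$18

E[#heads] = 9·1/3 = 3 (linearity over flips).
E[winnings] = 6·3 = 18.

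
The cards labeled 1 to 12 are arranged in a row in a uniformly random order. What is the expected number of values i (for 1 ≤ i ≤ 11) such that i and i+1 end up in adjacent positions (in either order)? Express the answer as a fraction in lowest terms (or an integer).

For each i ∈ {1,…,11}, let Xᵢ = 1 if i and i+1 are adjacent. P(Xᵢ=1) = 2·(12−1)!/12! = 2/12.
By linearity, E[ΣXᵢ] = (11)·(2/12) = 11/6.

11/6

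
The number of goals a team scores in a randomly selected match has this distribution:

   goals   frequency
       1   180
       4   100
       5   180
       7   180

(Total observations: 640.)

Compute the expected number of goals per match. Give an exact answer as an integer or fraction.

137/32

Total = 640, so P(goals=1) = 180/640, etc.
E[X] = (9/32)·1 + (5/32)·4 + (9/32)·5 + (9/32)·7
     = 137/32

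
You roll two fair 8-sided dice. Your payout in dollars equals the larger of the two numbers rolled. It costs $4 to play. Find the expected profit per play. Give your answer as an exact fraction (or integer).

29/16 dollars

Distribution of the larger of the two numbers rolled: 1 w.p. 1/64, 2 w.p. 3/64, 3 w.p. 5/64, 4 w.p. 7/64, 5 w.p. 9/64, 6 w.p. 11/64, …
E[payout] = (1/64)·1 + (3/64)·2 + (5/64)·3 + (7/64)·4 + (9/64)·5 + (11/64)·6 + (13/64)·7 + (15/64)·8 = 93/16
Expected profit = 93/16 − 4 = 29/16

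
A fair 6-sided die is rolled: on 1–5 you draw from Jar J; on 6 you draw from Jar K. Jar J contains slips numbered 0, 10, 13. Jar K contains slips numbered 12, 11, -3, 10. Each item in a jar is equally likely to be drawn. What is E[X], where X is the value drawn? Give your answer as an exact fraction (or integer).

E[X | Jar J] = (0 + 10 + 13)/3 = 23/3
E[X | Jar K] = (12 + 11 − 3 + 10)/4 = 15/2
E[X] = (5/6)·23/3 + (1/6)·15/2 = 275/36

275/36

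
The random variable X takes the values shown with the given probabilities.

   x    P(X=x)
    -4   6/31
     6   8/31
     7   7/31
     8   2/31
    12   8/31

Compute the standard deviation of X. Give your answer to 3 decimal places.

E[X] = 185/31, E[X²] = 2007/31
Var(X) = E[X²] − (E[X])² = 2007/31 − 34225/961 = 27992/961
SD(X) = √(27992/961) ≈ 5.397

5.397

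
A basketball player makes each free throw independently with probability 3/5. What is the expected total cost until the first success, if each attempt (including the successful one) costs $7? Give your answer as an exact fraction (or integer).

E[#attempts] = 1/p = 5/3; E[cost] = 7·5/3 = 35/3.

35/3 dollars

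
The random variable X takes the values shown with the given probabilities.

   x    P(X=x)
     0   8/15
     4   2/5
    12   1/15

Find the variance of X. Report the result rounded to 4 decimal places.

10.2400

E[X] = (8/15)·0 + (2/5)·4 + (1/15)·12 = 12/5
E[X²] = (8/15)·0 + (2/5)·16 + (1/15)·144 = 16
Var(X) = 16 − (12/5)² = 256/25 ≈ 10.2400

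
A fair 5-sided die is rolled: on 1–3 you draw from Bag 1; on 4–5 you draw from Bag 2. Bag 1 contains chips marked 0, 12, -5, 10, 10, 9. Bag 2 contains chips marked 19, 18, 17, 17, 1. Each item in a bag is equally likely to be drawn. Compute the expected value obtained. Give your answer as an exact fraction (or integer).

E[X | Bag 1] = (0 + 12 − 5 + 10 + 10 + 9)/6 = 6
E[X | Bag 2] = (19 + 18 + 17 + 17 + 1)/5 = 72/5
E[X] = (3/5)·6 + (2/5)·72/5 = 234/25

234/25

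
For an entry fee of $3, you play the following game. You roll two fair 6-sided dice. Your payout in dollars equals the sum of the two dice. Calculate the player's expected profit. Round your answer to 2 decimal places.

$4.00

Distribution of the sum of the two dice: 2 w.p. 1/36, 3 w.p. 1/18, 4 w.p. 1/12, 5 w.p. 1/9, 6 w.p. 5/36, 7 w.p. 1/6, …
E[payout] = (1/36)·2 + (1/18)·3 + (1/12)·4 + (1/9)·5 + (5/36)·6 + (1/6)·7 + (5/36)·8 + (1/9)·9 + (1/12)·10 + (1/18)·11 + (1/36)·12 = 7
Expected profit = 7 − 3 = 4 ≈ $4.00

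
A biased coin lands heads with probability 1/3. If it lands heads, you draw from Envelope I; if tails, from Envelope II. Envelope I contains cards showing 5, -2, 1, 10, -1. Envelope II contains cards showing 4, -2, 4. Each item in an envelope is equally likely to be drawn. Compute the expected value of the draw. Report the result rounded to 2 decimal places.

2.20

E[X | Envelope I] = (5 − 2 + 1 + 10 − 1)/5 = 13/5
E[X | Envelope II] = (4 − 2 + 4)/3 = 2
E[X] = (1/3)·13/5 + (2/3)·2 = 11/5 ≈ 2.20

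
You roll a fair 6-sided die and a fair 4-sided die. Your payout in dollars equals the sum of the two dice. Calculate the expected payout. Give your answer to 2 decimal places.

Distribution of the sum of the two dice: 2 w.p. 1/24, 3 w.p. 1/12, 4 w.p. 1/8, 5 w.p. 1/6, 6 w.p. 1/6, 7 w.p. 1/6, …
E[payout] = (1/24)·2 + (1/12)·3 + (1/8)·4 + (1/6)·5 + (1/6)·6 + (1/6)·7 + (1/8)·8 + (1/12)·9 + (1/24)·10 = 6
≈ $6.00

$6.00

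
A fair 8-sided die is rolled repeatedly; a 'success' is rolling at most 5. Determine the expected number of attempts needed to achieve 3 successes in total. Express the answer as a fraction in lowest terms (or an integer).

By linearity (sum of 3 independent geometric waits), E[trials] = 3/p = 3/(5/8) = 24/5.

24/5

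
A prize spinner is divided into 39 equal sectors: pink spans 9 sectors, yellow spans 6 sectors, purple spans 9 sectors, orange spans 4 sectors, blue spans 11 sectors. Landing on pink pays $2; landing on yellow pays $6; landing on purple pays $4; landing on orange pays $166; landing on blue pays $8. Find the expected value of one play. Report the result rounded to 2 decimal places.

$21.59

E[payout] = (9/39)·2 + (6/39)·6 + (9/39)·4 + (4/39)·166 + (11/39)·8 = 842/39
≈ $21.59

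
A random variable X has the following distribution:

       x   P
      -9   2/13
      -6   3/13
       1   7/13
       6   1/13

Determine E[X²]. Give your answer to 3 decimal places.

E[X²] = (2/13)·81 + (3/13)·36 + (7/13)·1 + (1/13)·36
     = 313/13 ≈ 24.077

24.077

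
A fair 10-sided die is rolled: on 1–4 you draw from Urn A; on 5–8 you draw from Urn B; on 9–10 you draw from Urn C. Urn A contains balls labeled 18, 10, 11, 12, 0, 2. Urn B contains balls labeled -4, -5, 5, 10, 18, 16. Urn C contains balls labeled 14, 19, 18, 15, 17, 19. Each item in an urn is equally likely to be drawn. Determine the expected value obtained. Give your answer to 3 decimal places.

E[X | Urn A] = (18 + 10 + 11 + 12 + 0 + 2)/6 = 53/6
E[X | Urn B] = (-4 − 5 + 5 + 10 + 18 + 16)/6 = 20/3
E[X | Urn C] = (14 + 19 + 18 + 15 + 17 + 19)/6 = 17
E[X] = (2/5)·53/6 + (2/5)·20/3 + (1/5)·17 = 48/5 ≈ 9.600

9.600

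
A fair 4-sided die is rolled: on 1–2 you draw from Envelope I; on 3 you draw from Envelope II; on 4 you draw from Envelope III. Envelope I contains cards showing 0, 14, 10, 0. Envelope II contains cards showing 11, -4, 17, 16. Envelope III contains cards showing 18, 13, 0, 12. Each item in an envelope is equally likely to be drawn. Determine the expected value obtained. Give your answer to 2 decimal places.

E[X | Envelope I] = (0 + 14 + 10 + 0)/4 = 6
E[X | Envelope II] = (11 − 4 + 17 + 16)/4 = 10
E[X | Envelope III] = (18 + 13 + 0 + 12)/4 = 43/4
E[X] = (1/2)·6 + (1/4)·10 + (1/4)·43/4 = 131/16 ≈ 8.19

8.19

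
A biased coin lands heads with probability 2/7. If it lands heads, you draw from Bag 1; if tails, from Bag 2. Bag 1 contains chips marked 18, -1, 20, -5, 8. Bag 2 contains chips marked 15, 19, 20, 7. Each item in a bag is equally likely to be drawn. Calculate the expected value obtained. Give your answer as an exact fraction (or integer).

E[X | Bag 1] = (18 − 1 + 20 − 5 + 8)/5 = 8
E[X | Bag 2] = (15 + 19 + 20 + 7)/4 = 61/4
E[X] = (2/7)·8 + (5/7)·61/4 = 369/28

369/28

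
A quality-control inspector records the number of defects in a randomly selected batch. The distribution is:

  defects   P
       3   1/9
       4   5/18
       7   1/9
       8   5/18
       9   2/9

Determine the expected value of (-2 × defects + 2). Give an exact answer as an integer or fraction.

E[-2x+2] = (1/9)·(-4) + (5/18)·(-6) + (1/9)·(-12) + (5/18)·(-14) + (2/9)·(-16)
     = -98/9

-98/9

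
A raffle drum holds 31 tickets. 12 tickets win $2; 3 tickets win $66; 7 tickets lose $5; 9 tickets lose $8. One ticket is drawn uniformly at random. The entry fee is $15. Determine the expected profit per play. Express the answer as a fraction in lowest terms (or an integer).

E[payout] = (12/31)·2 + (3/31)·66 + (7/31)·(-5) + (9/31)·(-8) = 115/31
Expected profit = 115/31 − 15 = -350/31

-350/31 dollars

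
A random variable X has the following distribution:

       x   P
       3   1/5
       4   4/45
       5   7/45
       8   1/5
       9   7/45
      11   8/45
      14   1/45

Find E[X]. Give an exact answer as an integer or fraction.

E[X] = (1/5)·3 + (4/45)·4 + (7/45)·5 + (1/5)·8 + (7/45)·9 + (8/45)·11 + (1/45)·14
     = 7

7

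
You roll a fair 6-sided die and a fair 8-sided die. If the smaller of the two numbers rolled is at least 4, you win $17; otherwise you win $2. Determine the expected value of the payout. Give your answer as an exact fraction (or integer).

E[payout] = (11/16)·2 + (5/16)·17 = 107/16

107/16 dollars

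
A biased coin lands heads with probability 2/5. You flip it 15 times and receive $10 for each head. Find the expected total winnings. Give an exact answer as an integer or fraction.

E[#heads] = 15·2/5 = 6 (linearity over flips).
E[winnings] = 10·6 = 60.

$60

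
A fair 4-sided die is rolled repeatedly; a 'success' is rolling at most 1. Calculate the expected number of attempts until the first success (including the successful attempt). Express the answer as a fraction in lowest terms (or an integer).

4

For a geometric distribution, E[trials] = 1/p = 1/(1/4) = 4.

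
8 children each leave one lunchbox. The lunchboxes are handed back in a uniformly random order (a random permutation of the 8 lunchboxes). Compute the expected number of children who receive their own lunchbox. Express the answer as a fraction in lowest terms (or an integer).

Let Xᵢ = 1 if person i gets their own lunchbox. For each i, P(Xᵢ=1) = 1/8.
By linearity of expectation, E[X₁+…+X_8] = 8·(1/8) = 1.

1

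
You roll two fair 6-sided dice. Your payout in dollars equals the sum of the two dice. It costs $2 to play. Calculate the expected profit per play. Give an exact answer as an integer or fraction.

Distribution of the sum of the two dice: 2 w.p. 1/36, 3 w.p. 1/18, 4 w.p. 1/12, 5 w.p. 1/9, 6 w.p. 5/36, 7 w.p. 1/6, …
E[payout] = (1/36)·2 + (1/18)·3 + (1/12)·4 + (1/9)·5 + (5/36)·6 + (1/6)·7 + (5/36)·8 + (1/9)·9 + (1/12)·10 + (1/18)·11 + (1/36)·12 = 7
Expected profit = 7 − 2 = 5

$5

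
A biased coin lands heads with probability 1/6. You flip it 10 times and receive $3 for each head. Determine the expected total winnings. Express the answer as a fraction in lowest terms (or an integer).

$5

E[#heads] = 10·1/6 = 5/3 (linearity over flips).
E[winnings] = 3·5/3 = 5.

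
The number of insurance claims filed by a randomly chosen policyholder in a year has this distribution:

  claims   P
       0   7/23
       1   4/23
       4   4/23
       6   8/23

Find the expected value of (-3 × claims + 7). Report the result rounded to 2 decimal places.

E[-3x+7] = (7/23)·7 + (4/23)·4 + (4/23)·(-5) + (8/23)·(-11)
     = -43/23 ≈ -1.87

-1.87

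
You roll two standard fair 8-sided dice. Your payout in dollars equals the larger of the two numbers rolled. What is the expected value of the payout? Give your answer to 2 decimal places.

Distribution of the larger of the two numbers rolled: 1 w.p. 1/64, 2 w.p. 3/64, 3 w.p. 5/64, 4 w.p. 7/64, 5 w.p. 9/64, 6 w.p. 11/64, …
E[payout] = (1/64)·1 + (3/64)·2 + (5/64)·3 + (7/64)·4 + (9/64)·5 + (11/64)·6 + (13/64)·7 + (15/64)·8 = 93/16
≈ $5.81

$5.81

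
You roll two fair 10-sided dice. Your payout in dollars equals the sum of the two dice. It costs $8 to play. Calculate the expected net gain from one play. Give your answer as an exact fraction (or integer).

Distribution of the sum of the two dice: 2 w.p. 1/100, 3 w.p. 1/50, 4 w.p. 3/100, 5 w.p. 1/25, 6 w.p. 1/20, 7 w.p. 3/50, …
E[payout] = (1/100)·2 + (1/50)·3 + (3/100)·4 + (1/25)·5 + (1/20)·6 + (3/50)·7 + (7/100)·8 + (2/25)·9 + (9/100)·10 + (1/10)·11 + (9/100)·12 + (2/25)·13 + (7/100)·14 + (3/50)·15 + (1/20)·16 + (1/25)·17 + (3/100)·18 + (1/50)·19 + (1/100)·20 = 11
Expected profit = 11 − 8 = 3

$3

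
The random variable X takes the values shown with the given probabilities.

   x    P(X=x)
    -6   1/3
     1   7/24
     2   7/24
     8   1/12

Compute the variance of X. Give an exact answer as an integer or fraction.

10703/576

E[X] = (1/3)·(-6) + (7/24)·1 + (7/24)·2 + (1/12)·8 = -11/24
E[X²] = (1/3)·36 + (7/24)·1 + (7/24)·4 + (1/12)·64 = 451/24
Var(X) = 451/24 − (-11/24)² = 10703/576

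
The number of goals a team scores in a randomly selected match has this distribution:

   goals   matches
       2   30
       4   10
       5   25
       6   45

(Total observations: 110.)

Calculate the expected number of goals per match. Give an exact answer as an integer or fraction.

Total = 110, so P(goals=2) = 30/110, etc.
E[X] = (3/11)·2 + (1/11)·4 + (5/22)·5 + (9/22)·6
     = 9/2

9/2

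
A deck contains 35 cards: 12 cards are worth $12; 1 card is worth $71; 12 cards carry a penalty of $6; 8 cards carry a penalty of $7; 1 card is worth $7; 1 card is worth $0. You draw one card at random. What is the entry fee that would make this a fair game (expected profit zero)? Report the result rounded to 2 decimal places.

$2.69

E[payout] = (12/35)·12 + (1/35)·71 + (12/35)·(-6) + (8/35)·(-7) + (1/35)·7 + (1/35)·0 = 94/35
Fair fee = E[payout] = 94/35 ≈ $2.69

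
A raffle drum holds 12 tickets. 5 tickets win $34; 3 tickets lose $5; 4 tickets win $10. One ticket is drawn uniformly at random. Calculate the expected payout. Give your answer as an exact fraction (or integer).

65/4 dollars

E[payout] = (5/12)·34 + (3/12)·(-5) + (4/12)·10 = 65/4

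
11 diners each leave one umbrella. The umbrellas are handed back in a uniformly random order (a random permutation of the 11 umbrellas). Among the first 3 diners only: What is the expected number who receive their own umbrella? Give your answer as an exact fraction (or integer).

3/11

Let Xᵢ = 1 if person i gets their own umbrella. For each i, P(Xᵢ=1) = 1/11.
By linearity of expectation, E[X₁+…+X_3] = 3·(1/11) = 3/11.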